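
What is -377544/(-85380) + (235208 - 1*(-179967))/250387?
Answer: 10831645919/1781503505 ≈ 6.0801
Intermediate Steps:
-377544/(-85380) + (235208 - 1*(-179967))/250387 = -377544*(-1/85380) + (235208 + 179967)*(1/250387) = 31462/7115 + 415175*(1/250387) = 31462/7115 + 415175/250387 = 10831645919/1781503505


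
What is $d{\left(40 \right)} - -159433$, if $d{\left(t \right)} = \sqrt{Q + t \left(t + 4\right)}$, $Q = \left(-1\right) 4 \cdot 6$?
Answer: $159433 + 2 \sqrt{434} \approx 1.5947 \cdot 10^{5}$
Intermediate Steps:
$Q = -24$ ($Q = \left(-4\right) 6 = -24$)
$d{\left(t \right)} = \sqrt{-24 + t \left(4 + t\right)}$ ($d{\left(t \right)} = \sqrt{-24 + t \left(t + 4\right)} = \sqrt{-24 + t \left(4 + t\right)}$)
$d{\left(40 \right)} - -159433 = \sqrt{-24 + 40^{2} + 4 \cdot 40} - -159433 = \sqrt{-24 + 1600 + 160} + 159433 = \sqrt{1736} + 159433 = 2 \sqrt{434} + 159433 = 159433 + 2 \sqrt{434}$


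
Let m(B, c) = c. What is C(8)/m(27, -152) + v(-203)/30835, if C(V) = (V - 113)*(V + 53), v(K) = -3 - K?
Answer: 39505715/937384 ≈ 42.145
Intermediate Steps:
C(V) = (-113 + V)*(53 + V)
C(8)/m(27, -152) + v(-203)/30835 = (-5989 + 8² - 60*8)/(-152) + (-3 - 1*(-203))/30835 = (-5989 + 64 - 480)*(-1/152) + (-3 + 203)*(1/30835) = -6405*(-1/152) + 200*(1/30835) = 6405/152 + 40/6167 = 39505715/937384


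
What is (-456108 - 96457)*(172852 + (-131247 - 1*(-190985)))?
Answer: -128521093350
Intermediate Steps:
(-456108 - 96457)*(172852 + (-131247 - 1*(-190985))) = -552565*(172852 + (-131247 + 190985)) = -552565*(172852 + 59738) = -552565*232590 = -128521093350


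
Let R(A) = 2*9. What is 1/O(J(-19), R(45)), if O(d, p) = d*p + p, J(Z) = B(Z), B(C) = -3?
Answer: -1/36 ≈ -0.027778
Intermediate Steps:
R(A) = 18
J(Z) = -3
O(d, p) = p + d*p
1/O(J(-19), R(45)) = 1/(18*(1 - 3)) = 1/(18*(-2)) = 1/(-36) = -1/36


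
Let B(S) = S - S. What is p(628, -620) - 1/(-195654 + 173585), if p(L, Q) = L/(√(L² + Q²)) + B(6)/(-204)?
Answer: 1/22069 + 157*√48674/48674 ≈ 0.71167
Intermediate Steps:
B(S) = 0
p(L, Q) = L/√(L² + Q²) (p(L, Q) = L/(√(L² + Q²)) + 0/(-204) = L/√(L² + Q²) + 0*(-1/204) = L/√(L² + Q²) + 0 = L/√(L² + Q²))
p(628, -620) - 1/(-195654 + 173585) = 628/√(628² + (-620)²) - 1/(-195654 + 173585) = 628/√(394384 + 384400) - 1/(-22069) = 628/√778784 - 1*(-1/22069) = 628*(√48674/194696) + 1/22069 = 157*√48674/48674 + 1/22069 = 1/22069 + 157*√48674/48674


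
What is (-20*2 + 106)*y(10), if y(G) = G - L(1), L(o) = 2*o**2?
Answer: 528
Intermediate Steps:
y(G) = -2 + G (y(G) = G - 2*1**2 = G - 2 = -2 + G)
(-20*2 + 106)*y(10) = (-20*2 + 106)*(-2 + 10) = (-40 + 106)*8 = 66*8 = 528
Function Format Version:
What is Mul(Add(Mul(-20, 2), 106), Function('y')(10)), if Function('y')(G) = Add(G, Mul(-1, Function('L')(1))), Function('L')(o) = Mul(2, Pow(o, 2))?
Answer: 528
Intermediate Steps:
Function('y')(G) = Add(-2, G) (Function('y')(G) = Add(G, Mul(-1, Mul(2, Pow(1, 2)))) = Add(G, Mul(-1, Mul(2, 1))) = Add(G, Mul(-1, 2)) = Add(G, -2) = Add(-2, G))
Mul(Add(Mul(-20, 2), 106), Function('y')(10)) = Mul(Add(Mul(-20, 2), 106), Add(-2, 10)) = Mul(Add(-40, 106), 8) = Mul(66, 8) = 528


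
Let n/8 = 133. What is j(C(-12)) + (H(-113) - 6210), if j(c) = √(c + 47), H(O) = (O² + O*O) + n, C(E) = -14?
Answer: 20392 + √33 ≈ 20398.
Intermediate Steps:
n = 1064 (n = 8*133 = 1064)
H(O) = 1064 + 2*O² (H(O) = (O² + O*O) + 1064 = (O² + O²) + 1064 = 2*O² + 1064 = 1064 + 2*O²)
j(c) = √(47 + c)
j(C(-12)) + (H(-113) - 6210) = √(47 - 14) + ((1064 + 2*(-113)²) - 6210) = √33 + ((1064 + 2*12769) - 6210) = √33 + ((1064 + 25538) - 6210) = √33 + (26602 - 6210) = √33 + 20392 = 20392 + √33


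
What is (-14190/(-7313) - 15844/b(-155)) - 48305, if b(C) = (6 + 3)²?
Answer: -28728329447/592353 ≈ -48499.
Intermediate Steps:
b(C) = 81 (b(C) = 9² = 81)
(-14190/(-7313) - 15844/b(-155)) - 48305 = (-14190/(-7313) - 15844/81) - 48305 = (-14190*(-1/7313) - 15844*1/81) - 48305 = (14190/7313 - 15844/81) - 48305 = -114717782/592353 - 48305 = -28728329447/592353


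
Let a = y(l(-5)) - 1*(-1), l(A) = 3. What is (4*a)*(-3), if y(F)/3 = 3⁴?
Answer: -2928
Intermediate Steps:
y(F) = 243 (y(F) = 3*3⁴ = 3*81 = 243)
a = 244 (a = 243 - 1*(-1) = 243 + 1 = 244)
(4*a)*(-3) = (4*244)*(-3) = 976*(-3) = -2928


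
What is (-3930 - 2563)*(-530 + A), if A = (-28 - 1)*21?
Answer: 7395527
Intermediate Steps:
A = -609 (A = -29*21 = -609)
(-3930 - 2563)*(-530 + A) = (-3930 - 2563)*(-530 - 609) = -6493*(-1139) = 7395527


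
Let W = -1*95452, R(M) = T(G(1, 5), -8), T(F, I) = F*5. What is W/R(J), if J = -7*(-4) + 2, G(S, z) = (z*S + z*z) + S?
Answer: -95452/155 ≈ -615.82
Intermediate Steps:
G(S, z) = S + z² + S*z (G(S, z) = (S*z + z²) + S = (z² + S*z) + S = S + z² + S*z)
T(F, I) = 5*F
J = 30 (J = 28 + 2 = 30)
R(M) = 155 (R(M) = 5*(1 + 5² + 1*5) = 5*(1 + 25 + 5) = 5*31 = 155)
W = -95452
W/R(J) = -95452/155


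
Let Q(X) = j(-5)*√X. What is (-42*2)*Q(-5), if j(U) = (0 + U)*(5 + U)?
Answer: 0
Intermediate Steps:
j(U) = U*(5 + U)
Q(X) = 0 (Q(X) = (-5*(5 - 5))*√X = (-5*0)*√X = 0*√X = 0)
(-42*2)*Q(-5) = -42*2*0 = -84*0 = 0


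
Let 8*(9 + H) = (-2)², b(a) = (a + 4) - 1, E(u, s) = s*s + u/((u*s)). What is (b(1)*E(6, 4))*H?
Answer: -1105/2 ≈ -552.50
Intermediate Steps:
E(u, s) = 1/s + s² (E(u, s) = s² + u/((s*u)) = s² + u*(1/(s*u)) = s² + 1/s = 1/s + s²)
b(a) = 3 + a (b(a) = (4 + a) - 1 = 3 + a)
H = -17/2 (H = -9 + (⅛)*(-2)² = -9 + (⅛)*4 = -9 + ½ = -17/2 ≈ -8.5000)
(b(1)*E(6, 4))*H = ((3 + 1)*((1 + 4³)/4))*(-17/2) = (4*((1 + 64)/4))*(-17/2) = (4*((¼)*65))*(-17/2) = (4*(65/4))*(-17/2) = 65*(-17/2) = -1105/2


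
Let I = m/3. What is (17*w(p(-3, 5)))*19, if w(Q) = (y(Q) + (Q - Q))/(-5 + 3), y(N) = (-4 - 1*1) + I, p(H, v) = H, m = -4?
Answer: 6137/6 ≈ 1022.8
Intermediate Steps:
I = -4/3 ≈ -1.3333
y(N) = -19/3 (y(N) = (-4 - 1*1) - 4/3 = (-4 - 1) - 4/3 = -5 - 4/3 = -19/3)
w(Q) = 19/6 (w(Q) = (-19/3 + (Q - Q))/(-5 + 3) = (-19/3 + 0)/(-2) = -19/3*(-1/2) = 19/6)
(17*w(p(-3, 5)))*19 = (17*(19/6))*19 = (323/6)*19 = 6137/6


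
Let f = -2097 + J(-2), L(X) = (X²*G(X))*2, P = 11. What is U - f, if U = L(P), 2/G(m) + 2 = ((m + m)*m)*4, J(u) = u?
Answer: 1014059/483 ≈ 2099.5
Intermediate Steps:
G(m) = 2/(-2 + 8*m²) (G(m) = 2/(-2 + ((m + m)*m)*4) = 2/(-2 + ((2*m)*m)*4) = 2/(-2 + (2*m²)*4) = 2/(-2 + 8*m²))
L(X) = 2*X²/(-1 + 4*X²) (L(X) = (X²/(-1 + 4*X²))*2 = 2*X²/(-1 + 4*X²))
f = -2099 (f = -2097 - 2 = -2099)
U = 242/483 (U = 2*11²/(-1 + 4*11²) = 2*121/(-1 + 4*121) = 2*121/(-1 + 484) = 2*121/483 = 2*121*(1/483) = 242/483 ≈ 0.50103)
U - f = 242/483 - 1*(-2099) = 242/483 + 2099 = 1014059/483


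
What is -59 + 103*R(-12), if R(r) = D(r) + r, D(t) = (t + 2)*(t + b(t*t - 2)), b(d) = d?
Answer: -135195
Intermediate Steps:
D(t) = (2 + t)*(-2 + t + t²) (D(t) = (t + 2)*(t + (t*t - 2)) = (2 + t)*(t + (t² - 2)) = (2 + t)*(t + (-2 + t²)) = (2 + t)*(-2 + t + t²))
R(r) = -4 + r + r³ + 3*r² (R(r) = (-4 + r³ + 3*r²) + r = -4 + r + r³ + 3*r²)
-59 + 103*R(-12) = -59 + 103*(-4 - 12 + (-12)³ + 3*(-12)²) = -59 + 103*(-4 - 12 - 1728 + 3*144) = -59 + 103*(-4 - 12 - 1728 + 432) = -59 + 103*(-1312) = -59 - 135136 = -135195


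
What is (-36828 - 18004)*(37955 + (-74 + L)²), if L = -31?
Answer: -2685671360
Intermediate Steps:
(-36828 - 18004)*(37955 + (-74 + L)²) = (-36828 - 18004)*(37955 + (-74 - 31)²) = -54832*(37955 + (-105)²) = -54832*(37955 + 11025) = -54832*48980 = -2685671360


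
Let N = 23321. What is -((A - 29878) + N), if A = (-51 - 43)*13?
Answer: 7779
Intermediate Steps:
A = -1222 (A = -94*13 = -1222)
-((A - 29878) + N) = -((-1222 - 29878) + 23321) = -(-31100 + 23321) = -1*(-7779) = 7779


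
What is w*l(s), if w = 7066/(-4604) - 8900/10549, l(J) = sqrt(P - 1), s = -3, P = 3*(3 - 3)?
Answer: -57757417*I/24283798 ≈ -2.3784*I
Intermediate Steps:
P = 0 (P = 3*0 = 0)
l(J) = I (l(J) = sqrt(0 - 1) = sqrt(-1) = I)
w = -57757417/24283798 (w = 7066*(-1/4604) - 8900*1/10549 = -3533/2302 - 8900/10549 = -57757417/24283798 ≈ -2.3784)
w*l(s) = -57757417*I/24283798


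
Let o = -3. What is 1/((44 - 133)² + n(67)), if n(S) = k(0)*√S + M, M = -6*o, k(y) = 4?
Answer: 7939/63026649 - 4*√67/63026649 ≈ 0.00012544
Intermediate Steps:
M = 18 (M = -6*(-3) = 18)
n(S) = 18 + 4*√S (n(S) = 4*√S + 18 = 18 + 4*√S)
1/((44 - 133)² + n(67)) = 1/((44 - 133)² + (18 + 4*√67)) = 1/((-89)² + (18 + 4*√67)) = 1/(7921 + (18 + 4*√67)) = 1/(7939 + 4*√67)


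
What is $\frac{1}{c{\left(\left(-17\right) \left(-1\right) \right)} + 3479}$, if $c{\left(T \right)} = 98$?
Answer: $\frac{1}{3577} \approx 0.00027956$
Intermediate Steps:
$\frac{1}{c{\left(\left(-17\right) \left(-1\right) \right)} + 3479} = \frac{1}{98 + 3479} = \frac{1}{3577}$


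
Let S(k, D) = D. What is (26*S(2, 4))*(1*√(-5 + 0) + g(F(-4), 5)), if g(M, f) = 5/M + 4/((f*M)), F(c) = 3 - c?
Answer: 3016/35 + 104*I*√5 ≈ 86.171 + 232.55*I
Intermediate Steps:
g(M, f) = 5/M + 4/(M*f) (g(M, f) = 5/M + 4/((M*f)) = 5/M + 4*(1/(M*f)) = 5/M + 4/(M*f))
(26*S(2, 4))*(1*√(-5 + 0) + g(F(-4), 5)) = (26*4)*(1*√(-5 + 0) + (4 + 5*5)/((3 - 1*(-4))*5)) = 104*(1*√(-5) + (⅕)*(4 + 25)/(3 + 4)) = 104*(1*(I*√5) + (⅕)*29/7) = 104*(I*√5 + (⅐)*(⅕)*29) = 104*(I*√5 + 29/35) = 104*(29/35 + I*√5) = 3016/35 + 104*I*√5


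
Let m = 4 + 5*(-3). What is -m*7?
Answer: 77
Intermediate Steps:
m = -11 (m = 4 - 15 = -11)
-m*7 = -1*(-11)*7 = 11*7 = 77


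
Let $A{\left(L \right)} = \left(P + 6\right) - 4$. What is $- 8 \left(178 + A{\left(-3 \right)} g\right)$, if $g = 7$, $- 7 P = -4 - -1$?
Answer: $-1560$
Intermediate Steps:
$P = \frac{3}{7}$ ($P = - \frac{-4 - -1}{7} = - \frac{-4 + 1}{7} = \left(- \frac{1}{7}\right) \left(-3\right) = \frac{3}{7} \approx 0.42857$)
$A{\left(L \right)} = \frac{17}{7}$ ($A{\left(L \right)} = \left(\frac{3}{7} + 6\right) - 4 = \frac{45}{7} - 4 = \frac{17}{7}$)
$- 8 \left(178 + A{\left(-3 \right)} g\right) = - 8 \left(178 + \frac{17}{7} \cdot 7\right) = - 8 \left(178 + 17\right) = \left(-8\right) 195 = -1560$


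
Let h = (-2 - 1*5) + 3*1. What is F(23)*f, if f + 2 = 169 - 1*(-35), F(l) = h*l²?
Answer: -427432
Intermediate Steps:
h = -4 (h = (-2 - 5) + 3 = -7 + 3 = -4)
F(l) = -4*l²
f = 202 (f = -2 + (169 - 1*(-35)) = -2 + (169 + 35) = -2 + 204 = 202)
F(23)*f = -4*23²*202 = -4*529*202 = -2116*202 = -427432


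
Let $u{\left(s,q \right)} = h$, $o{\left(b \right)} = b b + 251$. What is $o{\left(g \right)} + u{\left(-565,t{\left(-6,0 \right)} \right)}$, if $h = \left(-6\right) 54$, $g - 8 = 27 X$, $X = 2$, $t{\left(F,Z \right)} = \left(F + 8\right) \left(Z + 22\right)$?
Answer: $3771$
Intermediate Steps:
$t{\left(F,Z \right)} = \left(8 + F\right) \left(22 + Z\right)$
$g = 62$ ($g = 8 + 27 \cdot 2 = 8 + 54 = 62$)
$h = -324$
$o{\left(b \right)} = 251 + b^{2}$ ($o{\left(b \right)} = b^{2} + 251 = 251 + b^{2}$)
$u{\left(s,q \right)} = -324$
$o{\left(g \right)} + u{\left(-565,t{\left(-6,0 \right)} \right)} = \left(251 + 62^{2}\right) - 324 = \left(251 + 3844\right) - 324 = 4095 - 324 = 3771$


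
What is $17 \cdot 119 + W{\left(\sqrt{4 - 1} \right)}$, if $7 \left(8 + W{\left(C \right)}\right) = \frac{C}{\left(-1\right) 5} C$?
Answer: $\frac{70522}{35} \approx 2014.9$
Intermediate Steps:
$W{\left(C \right)} = -8 - \frac{C^{2}}{35}$ ($W{\left(C \right)} = -8 + \frac{\frac{C}{\left(-1\right) 5} C}{7} = -8 + \frac{\frac{C}{-5} C}{7} = -8 + \frac{C \left(- \frac{1}{5}\right) C}{7} = -8 + \frac{- \frac{C}{5} C}{7} = -8 + \frac{\left(- \frac{1}{5}\right) C^{2}}{7} = -8 - \frac{C^{2}}{35}$)
$17 \cdot 119 + W{\left(\sqrt{4 - 1} \right)} = 17 \cdot 119 - \left(8 + \frac{\left(\sqrt{4 - 1}\right)^{2}}{35}\right) = 2023 - \left(8 + \frac{\left(\sqrt{3}\right)^{2}}{35}\right) = 2023 - \frac{283}{35} = \frac{70522}{35}$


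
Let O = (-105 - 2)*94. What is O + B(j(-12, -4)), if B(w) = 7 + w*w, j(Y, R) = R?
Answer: -10035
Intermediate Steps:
O = -10058 (O = -107*94 = -10058)
B(w) = 7 + w²
O + B(j(-12, -4)) = -10058 + (7 + (-4)²) = -10058 + (7 + 16) = -10058 + 23 = -10035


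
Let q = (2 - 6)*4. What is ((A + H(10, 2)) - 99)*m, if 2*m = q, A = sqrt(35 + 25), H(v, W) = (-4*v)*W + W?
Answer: 1416 - 16*sqrt(15) ≈ 1354.0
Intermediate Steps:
H(v, W) = W - 4*W*v (H(v, W) = -4*W*v + W = W - 4*W*v)
A = 2*sqrt(15) (A = sqrt(60) = 2*sqrt(15) ≈ 7.7460)
q = -16 (q = -4*4 = -16)
m = -8 (m = (1/2)*(-16) = -8)
((A + H(10, 2)) - 99)*m = ((2*sqrt(15) + 2*(1 - 4*10)) - 99)*(-8) = ((2*sqrt(15) + 2*(1 - 40)) - 99)*(-8) = ((2*sqrt(15) + 2*(-39)) - 99)*(-8) = ((2*sqrt(15) - 78) - 99)*(-8) = ((-78 + 2*sqrt(15)) - 99)*(-8) = (-177 + 2*sqrt(15))*(-8) = 1416 - 16*sqrt(15)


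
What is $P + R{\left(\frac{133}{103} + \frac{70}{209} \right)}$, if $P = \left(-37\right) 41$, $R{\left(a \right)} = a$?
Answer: $- \frac{32621452}{21527} \approx -1515.4$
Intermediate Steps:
$P = -1517$
$P + R{\left(\frac{133}{103} + \frac{70}{209} \right)} = -1517 + \left(\frac{133}{103} + \frac{70}{209}\right) = -1517 + \frac{35007}{21527} = - \frac{32621452}{21527}$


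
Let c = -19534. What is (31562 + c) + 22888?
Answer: 34916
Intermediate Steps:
(31562 + c) + 22888 = (31562 - 19534) + 22888 = 12028 + 22888 = 34916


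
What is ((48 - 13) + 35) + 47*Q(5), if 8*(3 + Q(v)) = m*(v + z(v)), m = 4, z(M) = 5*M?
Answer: 634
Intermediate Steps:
Q(v) = -3 + 3*v (Q(v) = -3 + (4*(v + 5*v))/8 = -3 + (4*(6*v))/8 = -3 + (24*v)/8 = -3 + 3*v)
((48 - 13) + 35) + 47*Q(5) = ((48 - 13) + 35) + 47*(-3 + 3*5) = (35 + 35) + 47*(-3 + 15) = 70 + 47*12 = 70 + 564 = 634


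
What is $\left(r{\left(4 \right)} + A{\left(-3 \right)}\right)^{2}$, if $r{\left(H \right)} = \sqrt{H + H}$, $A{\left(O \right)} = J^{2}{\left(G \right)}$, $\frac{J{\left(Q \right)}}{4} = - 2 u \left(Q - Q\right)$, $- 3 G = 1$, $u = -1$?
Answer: $8$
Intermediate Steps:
$G = - \frac{1}{3}$ ($G = \left(- \frac{1}{3}\right) 1 = - \frac{1}{3} \approx -0.33333$)
$J{\left(Q \right)} = 0$ ($J{\left(Q \right)} = 4 \left(-2\right) \left(-1\right) \left(Q - Q\right) = 4 \cdot 2 \cdot 0 = 4 \cdot 0 = 0$)
$A{\left(O \right)} = 0$ ($A{\left(O \right)} = 0^{2} = 0$)
$r{\left(H \right)} = \sqrt{2} \sqrt{H}$ ($r{\left(H \right)} = \sqrt{2 H} = \sqrt{2} \sqrt{H}$)
$\left(r{\left(4 \right)} + A{\left(-3 \right)}\right)^{2} = \left(\sqrt{2} \sqrt{4} + 0\right)^{2} = \left(\sqrt{2} \cdot 2 + 0\right)^{2} = \left(2 \sqrt{2} + 0\right)^{2} = \left(2 \sqrt{2}\right)^{2} = 8$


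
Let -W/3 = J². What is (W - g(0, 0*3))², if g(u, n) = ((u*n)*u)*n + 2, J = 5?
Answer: 5929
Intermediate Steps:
W = -75 (W = -3*5² = -3*25 = -75)
g(u, n) = 2 + n²*u² (g(u, n) = ((n*u)*u)*n + 2 = (n*u²)*n + 2 = n²*u² + 2 = 2 + n²*u²)
(W - g(0, 0*3))² = (-75 - (2 + (0*3)²*0²))² = (-75 - (2 + 0²*0))² = (-75 - (2 + 0*0))² = (-75 - (2 + 0))² = (-75 - 1*2)² = (-75 - 2)² = (-77)² = 5929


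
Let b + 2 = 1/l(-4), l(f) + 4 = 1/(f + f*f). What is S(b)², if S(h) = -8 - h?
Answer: 72900/2209 ≈ 33.001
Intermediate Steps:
l(f) = -4 + 1/(f + f²) (l(f) = -4 + 1/(f + f*f) = -4 + 1/(f + f²))
b = -106/47 (b = -2 + 1/((1 - 4*(-4) - 4*(-4)²)/((-4)*(1 - 4))) = -2 + 1/(-¼*(1 + 16 - 4*16)/(-3)) = -2 + 1/(-¼*(-⅓)*(1 + 16 - 64)) = -2 + 1/(-¼*(-⅓)*(-47)) = -2 + 1/(-47/12) = -2 - 12/47 = -106/47 ≈ -2.2553)
S(b)² = (-8 - 1*(-106/47))² = (-8 + 106/47)² = (-270/47)² = 72900/2209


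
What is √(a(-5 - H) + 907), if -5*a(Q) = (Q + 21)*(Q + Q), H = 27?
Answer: √19155/5 ≈ 27.680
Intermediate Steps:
a(Q) = -2*Q*(21 + Q)/5 (a(Q) = -(Q + 21)*(Q + Q)/5 = -(21 + Q)*2*Q/5 = -2*Q*(21 + Q)/5)
√(a(-5 - H) + 907) = √(-2*(-5 - 1*27)*(21 + (-5 - 1*27))/5 + 907) = √(-2*(-5 - 27)*(21 + (-5 - 27))/5 + 907) = √(-⅖*(-32)*(21 - 32) + 907) = √(-⅖*(-32)*(-11) + 907) = √(-704/5 + 907) = √(3831/5) = √19155/5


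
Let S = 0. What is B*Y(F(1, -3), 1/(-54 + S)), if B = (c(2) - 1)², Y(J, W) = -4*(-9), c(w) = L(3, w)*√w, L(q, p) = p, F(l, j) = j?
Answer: 324 - 144*√2 ≈ 120.35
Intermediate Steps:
c(w) = w^(3/2) (c(w) = w*√w = w^(3/2))
Y(J, W) = 36
B = (-1 + 2*√2)² (B = (2^(3/2) - 1)² = (2*√2 - 1)² = (-1 + 2*√2)² ≈ 3.3431)
B*Y(F(1, -3), 1/(-54 + S)) = (9 - 4*√2)*36 = 324 - 144*√2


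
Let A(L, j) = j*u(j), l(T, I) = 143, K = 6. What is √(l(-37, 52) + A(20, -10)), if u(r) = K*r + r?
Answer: √843 ≈ 29.034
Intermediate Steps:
u(r) = 7*r (u(r) = 6*r + r = 7*r)
A(L, j) = 7*j² (A(L, j) = j*(7*j) = 7*j²)
√(l(-37, 52) + A(20, -10)) = √(143 + 7*(-10)²) = √(143 + 7*100) = √(143 + 700) = √843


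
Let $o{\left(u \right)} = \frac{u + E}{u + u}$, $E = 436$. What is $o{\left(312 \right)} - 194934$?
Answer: $- \frac{30409517}{156} \approx -1.9493 \cdot 10^{5}$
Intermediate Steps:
$o{\left(u \right)} = \frac{436 + u}{2 u}$ ($o{\left(u \right)} = \frac{u + 436}{u + u} = \frac{436 + u}{2 u}$)
$o{\left(312 \right)} - 194934 = \frac{436 + 312}{2 \cdot 312} - 194934 = \frac{1}{2} \cdot \frac{1}{312} \cdot 748 - 194934 = \frac{187}{156} - 194934 = - \frac{30409517}{156}$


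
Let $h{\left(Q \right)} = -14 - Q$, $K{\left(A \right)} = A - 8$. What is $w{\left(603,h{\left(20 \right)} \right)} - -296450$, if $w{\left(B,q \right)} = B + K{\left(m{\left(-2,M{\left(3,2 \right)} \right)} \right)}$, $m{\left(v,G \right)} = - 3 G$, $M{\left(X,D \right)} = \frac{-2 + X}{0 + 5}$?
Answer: $\frac{1485222}{5} \approx 2.9704 \cdot 10^{5}$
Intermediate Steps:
$M{\left(X,D \right)} = - \frac{2}{5} + \frac{X}{5}$ ($M{\left(X,D \right)} = \frac{-2 + X}{5} = \left(-2 + X\right) \frac{1}{5} = - \frac{2}{5} + \frac{X}{5}$)
$K{\left(A \right)} = -8 + A$
$w{\left(B,q \right)} = - \frac{43}{5} + B$ ($w{\left(B,q \right)} = B - \left(8 + 3 \left(- \frac{2}{5} + \frac{1}{5} \cdot 3\right)\right) = B - \left(8 + 3 \left(- \frac{2}{5} + \frac{3}{5}\right)\right) = B - \frac{43}{5} = - \frac{43}{5} + B$)
$w{\left(603,h{\left(20 \right)} \right)} - -296450 = \left(- \frac{43}{5} + 603\right) - -296450 = \frac{2972}{5} + 296450 = \frac{1485222}{5}$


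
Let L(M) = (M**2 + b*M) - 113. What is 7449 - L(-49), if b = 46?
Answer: 7415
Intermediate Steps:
L(M) = -113 + M**2 + 46*M (L(M) = (M**2 + 46*M) - 113 = -113 + M**2 + 46*M)
7449 - L(-49) = 7449 - (-113 + (-49)**2 + 46*(-49)) = 7449 - (-113 + 2401 - 2254) = 7449 - 1*34 = 7449 - 34 = 7415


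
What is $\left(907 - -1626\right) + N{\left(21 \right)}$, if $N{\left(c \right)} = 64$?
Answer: $2597$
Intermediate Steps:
$\left(907 - -1626\right) + N{\left(21 \right)} = \left(907 - -1626\right) + 64 = \left(907 + 1626\right) + 64 = 2533 + 64 = 2597$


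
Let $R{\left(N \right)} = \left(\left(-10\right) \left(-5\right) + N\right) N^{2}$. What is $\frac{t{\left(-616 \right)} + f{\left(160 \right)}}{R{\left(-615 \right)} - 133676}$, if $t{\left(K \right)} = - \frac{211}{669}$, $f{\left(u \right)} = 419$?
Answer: $- \frac{280100}{143052805869} \approx -1.958 \cdot 10^{-6}$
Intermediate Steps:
$t{\left(K \right)} = - \frac{211}{669}$ ($t{\left(K \right)} = \left(-211\right) \frac{1}{669} = - \frac{211}{669}$)
$R{\left(N \right)} = N^{2} \left(50 + N\right)$ ($R{\left(N \right)} = \left(50 + N\right) N^{2} = N^{2} \left(50 + N\right)$)
$\frac{t{\left(-616 \right)} + f{\left(160 \right)}}{R{\left(-615 \right)} - 133676} = \frac{- \frac{211}{669} + 419}{\left(-615\right)^{2} \left(50 - 615\right) - 133676} = \frac{280100}{669 \left(378225 \left(-565\right) - 133676\right)} = \frac{280100}{669 \left(-213697125 - 133676\right)} = \frac{280100}{669 \left(-213830801\right)} = \frac{280100}{669} \left(- \frac{1}{213830801}\right) = - \frac{280100}{143052805869}$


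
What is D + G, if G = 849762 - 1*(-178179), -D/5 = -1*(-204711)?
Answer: 4386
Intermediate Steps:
D = -1023555 (D = -(-5)*(-204711) = -5*204711 = -1023555)
G = 1027941 (G = 849762 + 178179 = 1027941)
D + G = -1023555 + 1027941 = 4386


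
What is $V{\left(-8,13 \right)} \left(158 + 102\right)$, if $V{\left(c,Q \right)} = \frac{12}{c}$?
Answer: $-390$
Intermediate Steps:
$V{\left(-8,13 \right)} \left(158 + 102\right) = \frac{12}{-8} \left(158 + 102\right) = 12 \left(- \frac{1}{8}\right) 260 = \left(- \frac{3}{2}\right) 260 = -390$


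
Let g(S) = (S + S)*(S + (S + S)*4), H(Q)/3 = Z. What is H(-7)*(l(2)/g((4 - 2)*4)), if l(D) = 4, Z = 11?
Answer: 11/96 ≈ 0.11458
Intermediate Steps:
H(Q) = 33 (H(Q) = 3*11 = 33)
g(S) = 18*S**2 (g(S) = (2*S)*(S + (2*S)*4) = (2*S)*(S + 8*S) = (2*S)*(9*S) = 18*S**2)
H(-7)*(l(2)/g((4 - 2)*4)) = 33*(4/((18*((4 - 2)*4)**2))) = 33*(4/((18*(2*4)**2))) = 33*(4/((18*8**2))) = 33*(4/((18*64))) = 33*(4/1152) = 33*(4*(1/1152)) = 33*(1/288) = 11/96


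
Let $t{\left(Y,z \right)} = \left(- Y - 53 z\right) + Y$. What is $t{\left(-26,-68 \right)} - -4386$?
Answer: $7990$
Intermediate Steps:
$t{\left(Y,z \right)} = - 53 z$
$t{\left(-26,-68 \right)} - -4386 = \left(-53\right) \left(-68\right) - -4386 = 3604 + 4386 = 7990$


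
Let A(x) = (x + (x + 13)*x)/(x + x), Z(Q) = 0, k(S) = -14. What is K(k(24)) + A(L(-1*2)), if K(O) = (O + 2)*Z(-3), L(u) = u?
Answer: 6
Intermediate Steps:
A(x) = (x + x*(13 + x))/(2*x) (A(x) = (x + (13 + x)*x)/((2*x)) = (x + x*(13 + x))*(1/(2*x)) = (x + x*(13 + x))/(2*x))
K(O) = 0 (K(O) = (O + 2)*0 = (2 + O)*0 = 0)
K(k(24)) + A(L(-1*2)) = 0 + (7 + (-1*2)/2) = 0 + (7 + (½)*(-2)) = 0 + (7 - 1) = 0 + 6 = 6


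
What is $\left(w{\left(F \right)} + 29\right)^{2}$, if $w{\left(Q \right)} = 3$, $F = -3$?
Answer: $1024$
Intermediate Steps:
$\left(w{\left(F \right)} + 29\right)^{2} = \left(3 + 29\right)^{2} = 32^{2} = 1024$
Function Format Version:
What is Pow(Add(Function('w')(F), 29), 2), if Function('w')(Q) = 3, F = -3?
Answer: 1024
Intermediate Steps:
Pow(Add(Function('w')(F), 29), 2) = Pow(Add(3, 29), 2) = Pow(32, 2) = 1024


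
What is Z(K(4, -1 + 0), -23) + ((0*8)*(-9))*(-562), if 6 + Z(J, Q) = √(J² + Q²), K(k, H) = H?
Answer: -6 + √530 ≈ 17.022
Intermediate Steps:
Z(J, Q) = -6 + √(J² + Q²)
Z(K(4, -1 + 0), -23) + ((0*8)*(-9))*(-562) = (-6 + √((-1 + 0)² + (-23)²)) + ((0*8)*(-9))*(-562) = (-6 + √((-1)² + 529)) + (0*(-9))*(-562) = (-6 + √(1 + 529)) + 0*(-562) = (-6 + √530) + 0 = -6 + √530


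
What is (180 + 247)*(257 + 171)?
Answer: 182756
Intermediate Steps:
(180 + 247)*(257 + 171) = 427*428 = 182756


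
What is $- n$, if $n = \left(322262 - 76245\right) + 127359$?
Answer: $-373376$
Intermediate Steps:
$n = 373376$ ($n = 246017 + 127359 = 373376$)
$- n = \left(-1\right) 373376 = -373376$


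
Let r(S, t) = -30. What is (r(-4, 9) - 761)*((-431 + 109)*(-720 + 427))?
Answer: -74627686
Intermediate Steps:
(r(-4, 9) - 761)*((-431 + 109)*(-720 + 427)) = (-30 - 761)*((-431 + 109)*(-720 + 427)) = -(-254702)*(-293) = -791*94346 = -74627686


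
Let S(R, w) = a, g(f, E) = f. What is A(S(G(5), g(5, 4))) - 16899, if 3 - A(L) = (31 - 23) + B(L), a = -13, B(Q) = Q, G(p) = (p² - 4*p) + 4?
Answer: -16891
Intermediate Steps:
G(p) = 4 + p² - 4*p
S(R, w) = -13
A(L) = -5 - L (A(L) = 3 - ((31 - 23) + L) = 3 - (8 + L) = 3 + (-8 - L) = -5 - L)
A(S(G(5), g(5, 4))) - 16899 = (-5 - 1*(-13)) - 16899 = (-5 + 13) - 16899 = 8 - 16899 = -16891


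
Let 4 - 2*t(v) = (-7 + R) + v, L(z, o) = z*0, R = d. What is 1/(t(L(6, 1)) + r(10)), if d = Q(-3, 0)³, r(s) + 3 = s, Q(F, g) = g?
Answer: 2/25 ≈ 0.080000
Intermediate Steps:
r(s) = -3 + s
d = 0 (d = 0³ = 0)
R = 0
L(z, o) = 0
t(v) = 11/2 - v/2 (t(v) = 2 - ((-7 + 0) + v)/2 = 2 - (-7 + v)/2 = 2 + (7/2 - v/2) = 11/2 - v/2)
1/(t(L(6, 1)) + r(10)) = 1/((11/2 - ½*0) + (-3 + 10)) = 1/((11/2 + 0) + 7) = 1/(11/2 + 7) = 1/(25/2) = 2/25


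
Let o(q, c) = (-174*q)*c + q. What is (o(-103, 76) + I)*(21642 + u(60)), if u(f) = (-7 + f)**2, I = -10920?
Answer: 33034499099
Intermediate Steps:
o(q, c) = q - 174*c*q (o(q, c) = -174*c*q + q = q - 174*c*q)
(o(-103, 76) + I)*(21642 + u(60)) = (-103*(1 - 174*76) - 10920)*(21642 + (-7 + 60)**2) = (-103*(1 - 13224) - 10920)*(21642 + 53**2) = (-103*(-13223) - 10920)*(21642 + 2809) = (1361969 - 10920)*24451 = 1351049*24451 = 33034499099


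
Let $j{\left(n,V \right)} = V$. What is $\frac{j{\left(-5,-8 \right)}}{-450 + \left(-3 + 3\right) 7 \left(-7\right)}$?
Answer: $\frac{4}{225} \approx 0.017778$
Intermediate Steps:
$\frac{j{\left(-5,-8 \right)}}{-450 + \left(-3 + 3\right) 7 \left(-7\right)} = \frac{1}{-450 + \left(-3 + 3\right) 7 \left(-7\right)} \left(-8\right) = \frac{1}{-450 + 0 \cdot 7 \left(-7\right)} \left(-8\right) = \frac{1}{-450 + 0 \left(-7\right)} \left(-8\right) = \frac{1}{-450 + 0} \left(-8\right) = \frac{1}{-450} \left(-8\right) = \left(- \frac{1}{450}\right) \left(-8\right) = \frac{4}{225}$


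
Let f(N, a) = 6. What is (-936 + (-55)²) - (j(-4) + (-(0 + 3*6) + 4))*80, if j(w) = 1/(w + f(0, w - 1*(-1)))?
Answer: 3169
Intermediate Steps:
j(w) = 1/(6 + w) (j(w) = 1/(w + 6) = 1/(6 + w))
(-936 + (-55)²) - (j(-4) + (-(0 + 3*6) + 4))*80 = (-936 + (-55)²) - (1/(6 - 4) + (-(0 + 3*6) + 4))*80 = (-936 + 3025) - (1/2 + (-(0 + 18) + 4))*80 = 2089 - (½ + (-1*18 + 4))*80 = 2089 - (½ + (-18 + 4))*80 = 2089 - (½ - 14)*80 = 2089 - (-27)*80/2 = 2089 - 1*(-1080) = 2089 + 1080 = 3169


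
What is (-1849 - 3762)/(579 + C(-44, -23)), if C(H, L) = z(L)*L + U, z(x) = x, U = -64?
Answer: -5611/1044 ≈ -5.3745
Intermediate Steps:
C(H, L) = -64 + L**2 (C(H, L) = L*L - 64 = L**2 - 64 = -64 + L**2)
(-1849 - 3762)/(579 + C(-44, -23)) = (-1849 - 3762)/(579 + (-64 + (-23)**2)) = -5611/(579 + (-64 + 529)) = -5611/(579 + 465) = -5611/1044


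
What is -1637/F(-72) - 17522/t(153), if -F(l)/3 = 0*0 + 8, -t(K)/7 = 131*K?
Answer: 76697755/1122408 ≈ 68.333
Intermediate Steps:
t(K) = -917*K
F(l) = -24 (F(l) = -3*(0*0 + 8) = -3*(0 + 8) = -3*8 = -24)
-1637/F(-72) - 17522/t(153) = -1637/(-24) - 17522/((-917*153)) = -1637*(-1/24) - 17522/(-140301) = 1637/24 - 17522*(-1/140301) = 1637/24 + 17522/140301 = 76697755/1122408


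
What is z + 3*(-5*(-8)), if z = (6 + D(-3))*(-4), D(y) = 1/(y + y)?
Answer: 290/3 ≈ 96.667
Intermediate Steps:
D(y) = 1/(2*y)
z = -70/3 (z = (6 + (1/2)/(-3))*(-4) = (6 + (1/2)*(-1/3))*(-4) = (6 - 1/6)*(-4) = (35/6)*(-4) = -70/3 ≈ -23.333)
z + 3*(-5*(-8)) = -70/3 + 3*(-5*(-8)) = -70/3 + 3*40 = -70/3 + 120 = 290/3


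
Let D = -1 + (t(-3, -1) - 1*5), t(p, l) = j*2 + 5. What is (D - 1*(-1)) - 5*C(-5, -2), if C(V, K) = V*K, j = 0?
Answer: -50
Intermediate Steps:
C(V, K) = K*V
t(p, l) = 5 (t(p, l) = 0*2 + 5 = 0 + 5 = 5)
D = -1 (D = -1 + (5 - 1*5) = -1 + (5 - 5) = -1 + 0 = -1)
(D - 1*(-1)) - 5*C(-5, -2) = (-1 - 1*(-1)) - (-10)*(-5) = (-1 + 1) - 5*10 = 0 - 50 = -50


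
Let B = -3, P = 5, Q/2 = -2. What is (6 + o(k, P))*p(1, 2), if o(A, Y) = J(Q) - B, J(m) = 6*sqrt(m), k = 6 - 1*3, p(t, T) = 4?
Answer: 36 + 48*I ≈ 36.0 + 48.0*I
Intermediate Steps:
Q = -4 (Q = 2*(-2) = -4)
k = 3 (k = 6 - 3 = 3)
o(A, Y) = 3 + 12*I (o(A, Y) = 6*sqrt(-4) - 1*(-3) = 6*(2*I) + 3 = 12*I + 3 = 3 + 12*I)
(6 + o(k, P))*p(1, 2) = (6 + (3 + 12*I))*4 = (9 + 12*I)*4 = 36 + 48*I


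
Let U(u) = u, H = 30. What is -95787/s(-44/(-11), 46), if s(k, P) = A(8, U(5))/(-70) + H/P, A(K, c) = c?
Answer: -30843414/187 ≈ -1.6494e+5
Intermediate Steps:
s(k, P) = -1/14 + 30/P (s(k, P) = 5/(-70) + 30/P = 5*(-1/70) + 30/P = -1/14 + 30/P)
-95787/s(-44/(-11), 46) = -95787*644/(420 - 1*46) = -95787*644/(420 - 46) = -95787/((1/14)*(1/46)*374) = -95787/187/322 = -95787*322/187 = -30843414/187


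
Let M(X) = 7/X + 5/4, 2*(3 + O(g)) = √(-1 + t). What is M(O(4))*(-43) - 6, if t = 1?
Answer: 487/12 ≈ 40.583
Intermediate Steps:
O(g) = -3 (O(g) = -3 + √(-1 + 1)/2 = -3 + √0/2 = -3 + (½)*0 = -3 + 0 = -3)
M(X) = 5/4 + 7/X (M(X) = 7/X + 5*(¼) = 7/X + 5/4 = 5/4 + 7/X)
M(O(4))*(-43) - 6 = (5/4 + 7/(-3))*(-43) - 6 = (5/4 + 7*(-⅓))*(-43) - 6 = (5/4 - 7/3)*(-43) - 6 = -13/12*(-43) - 6 = 559/12 - 6 = 487/12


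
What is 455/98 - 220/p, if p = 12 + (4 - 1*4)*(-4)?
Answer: -575/42 ≈ -13.690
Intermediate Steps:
p = 12 (p = 12 + (4 - 4)*(-4) = 12 + 0*(-4) = 12 + 0 = 12)
455/98 - 220/p = 455/98 - 220/12 = 455*(1/98) - 220*1/12 = 65/14 - 55/3 = -575/42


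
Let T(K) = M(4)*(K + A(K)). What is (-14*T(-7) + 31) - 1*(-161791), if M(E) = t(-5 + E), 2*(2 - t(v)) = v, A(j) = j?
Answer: 162312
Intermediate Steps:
t(v) = 2 - v/2
M(E) = 9/2 - E/2 (M(E) = 2 - (-5 + E)/2 = 2 + (5/2 - E/2) = 9/2 - E/2)
T(K) = 5*K (T(K) = (9/2 - ½*4)*(K + K) = (9/2 - 2)*(2*K) = 5*(2*K)/2 = 5*K)
(-14*T(-7) + 31) - 1*(-161791) = (-70*(-7) + 31) - 1*(-161791) = (-14*(-35) + 31) + 161791 = (490 + 31) + 161791 = 521 + 161791 = 162312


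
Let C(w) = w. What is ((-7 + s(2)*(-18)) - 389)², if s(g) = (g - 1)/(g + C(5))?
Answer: 7784100/49 ≈ 1.5886e+5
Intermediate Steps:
s(g) = (-1 + g)/(5 + g) (s(g) = (g - 1)/(g + 5) = (-1 + g)/(5 + g))
((-7 + s(2)*(-18)) - 389)² = ((-7 + ((-1 + 2)/(5 + 2))*(-18)) - 389)² = ((-7 + (1/7)*(-18)) - 389)² = ((-7 + ((⅐)*1)*(-18)) - 389)² = ((-7 + (⅐)*(-18)) - 389)² = ((-7 - 18/7) - 389)² = (-67/7 - 389)² = (-2790/7)² = 7784100/49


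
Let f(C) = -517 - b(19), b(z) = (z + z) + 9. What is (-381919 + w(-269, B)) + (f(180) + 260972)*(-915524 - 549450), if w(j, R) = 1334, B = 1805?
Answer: -381491329977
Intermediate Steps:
b(z) = 9 + 2*z (b(z) = 2*z + 9 = 9 + 2*z)
f(C) = -564 (f(C) = -517 - (9 + 2*19) = -517 - (9 + 38) = -517 - 1*47 = -517 - 47 = -564)
(-381919 + w(-269, B)) + (f(180) + 260972)*(-915524 - 549450) = (-381919 + 1334) + (-564 + 260972)*(-915524 - 549450) = -380585 + 260408*(-1464974) = -380585 - 381490949392 = -381491329977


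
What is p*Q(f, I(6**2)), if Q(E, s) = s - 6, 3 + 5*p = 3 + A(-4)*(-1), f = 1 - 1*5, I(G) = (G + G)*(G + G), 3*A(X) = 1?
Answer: -1726/5 ≈ -345.20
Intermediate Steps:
A(X) = 1/3 (A(X) = (1/3)*1 = 1/3)
I(G) = 4*G**2 (I(G) = (2*G)*(2*G) = 4*G**2)
f = -4 (f = 1 - 5 = -4)
p = -1/15 (p = -3/5 + (3 + (1/3)*(-1))/5 = -3/5 + (3 - 1/3)/5 = -3/5 + (1/5)*(8/3) = -3/5 + 8/15 = -1/15 ≈ -0.066667)
Q(E, s) = -6 + s
p*Q(f, I(6**2)) = -(-6 + 4*(6**2)**2)/15 = -(-6 + 4*36**2)/15 = -(-6 + 4*1296)/15 = -(-6 + 5184)/15 = -1/15*5178 = -1726/5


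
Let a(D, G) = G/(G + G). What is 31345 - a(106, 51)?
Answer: 62689/2 ≈ 31345.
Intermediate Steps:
a(D, G) = ½ (a(D, G) = G/((2*G)) = G*(1/(2*G)) = ½)
31345 - a(106, 51) = 31345 - 1*½ = 31345 - ½ = 62689/2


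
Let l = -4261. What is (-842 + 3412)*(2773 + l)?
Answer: -3824160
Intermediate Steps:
(-842 + 3412)*(2773 + l) = (-842 + 3412)*(2773 - 4261) = 2570*(-1488) = -3824160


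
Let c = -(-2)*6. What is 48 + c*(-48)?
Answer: -528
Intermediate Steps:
c = 12 (c = -1*(-12) = 12)
48 + c*(-48) = 48 + 12*(-48) = 48 - 576 = -528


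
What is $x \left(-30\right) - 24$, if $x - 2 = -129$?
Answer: $3786$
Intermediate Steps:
$x = -127$ ($x = 2 - 129 = -127$)
$x \left(-30\right) - 24 = \left(-127\right) \left(-30\right) - 24 = 3810 - 24 = 3786$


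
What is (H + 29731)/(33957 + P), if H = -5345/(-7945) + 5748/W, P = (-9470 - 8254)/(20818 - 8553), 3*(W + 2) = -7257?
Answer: 467573238531080/534042495598563 ≈ 0.87554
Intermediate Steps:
W = -2421 (W = -2 + (⅓)*(-7257) = -2 - 2419 = -2421)
P = -17724/12265 ≈ -1.4451
H = -2181841/1282323 (H = -5345/(-7945) + 5748/(-2421) = -5345*(-1/7945) + 5748*(-1/2421) = 1069/1589 - 1916/807 = -2181841/1282323 ≈ -1.7015)
(H + 29731)/(33957 + P) = (-2181841/1282323 + 29731)/(33957 - 17724/12265) = 38122563272/(1282323*(416464881/12265)) = (38122563272/1282323)*(12265/416464881) = 467573238531080/534042495598563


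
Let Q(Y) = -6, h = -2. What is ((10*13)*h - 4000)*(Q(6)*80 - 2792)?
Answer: 13938720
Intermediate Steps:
((10*13)*h - 4000)*(Q(6)*80 - 2792) = ((10*13)*(-2) - 4000)*(-6*80 - 2792) = (130*(-2) - 4000)*(-480 - 2792) = (-260 - 4000)*(-3272) = -4260*(-3272) = 13938720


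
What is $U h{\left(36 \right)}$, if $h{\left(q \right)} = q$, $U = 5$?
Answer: $180$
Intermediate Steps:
$U h{\left(36 \right)} = 5 \cdot 36 = 180$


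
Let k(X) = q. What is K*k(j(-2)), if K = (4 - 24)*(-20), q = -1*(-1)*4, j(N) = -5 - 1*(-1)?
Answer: 1600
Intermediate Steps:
j(N) = -4 (j(N) = -5 + 1 = -4)
q = 4 (q = 1*4 = 4)
k(X) = 4
K = 400 (K = -20*(-20) = 400)
K*k(j(-2)) = 400*4 = 1600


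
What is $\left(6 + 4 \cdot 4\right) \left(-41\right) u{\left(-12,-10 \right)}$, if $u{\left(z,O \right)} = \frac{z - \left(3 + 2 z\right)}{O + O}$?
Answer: $\frac{4059}{10} \approx 405.9$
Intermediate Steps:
$u{\left(z,O \right)} = \frac{-3 - z}{2 O}$ ($u{\left(z,O \right)} = \frac{z - \left(3 + 2 z\right)}{2 O} = \left(-3 - z\right) \frac{1}{2 O} = \frac{-3 - z}{2 O}$)
$\left(6 + 4 \cdot 4\right) \left(-41\right) u{\left(-12,-10 \right)} = \left(6 + 4 \cdot 4\right) \left(-41\right) \frac{-3 - -12}{2 \left(-10\right)} = \left(6 + 16\right) \left(-41\right) \frac{1}{2} \left(- \frac{1}{10}\right) \left(-3 + 12\right) = 22 \left(-41\right) \frac{1}{2} \left(- \frac{1}{10}\right) 9 = \left(-902\right) \left(- \frac{9}{20}\right) = \frac{4059}{10}$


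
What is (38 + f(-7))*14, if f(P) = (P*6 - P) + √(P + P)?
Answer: 42 + 14*I*√14 ≈ 42.0 + 52.383*I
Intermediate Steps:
f(P) = 5*P + √2*√P (f(P) = (6*P - P) + √(2*P) = 5*P + √2*√P)
(38 + f(-7))*14 = (38 + (5*(-7) + √2*√(-7)))*14 = (38 + (-35 + √2*(I*√7)))*14 = (38 + (-35 + I*√14))*14 = (3 + I*√14)*14 = 42 + 14*I*√14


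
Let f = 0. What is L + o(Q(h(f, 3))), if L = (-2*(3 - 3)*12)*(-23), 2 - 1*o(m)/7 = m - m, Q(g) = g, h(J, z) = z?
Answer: 14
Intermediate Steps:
o(m) = 14 (o(m) = 14 - 7*(m - m) = 14 - 7*0 = 14 + 0 = 14)
L = 0 (L = (-2*0*12)*(-23) = (0*12)*(-23) = 0*(-23) = 0)
L + o(Q(h(f, 3))) = 0 + 14 = 14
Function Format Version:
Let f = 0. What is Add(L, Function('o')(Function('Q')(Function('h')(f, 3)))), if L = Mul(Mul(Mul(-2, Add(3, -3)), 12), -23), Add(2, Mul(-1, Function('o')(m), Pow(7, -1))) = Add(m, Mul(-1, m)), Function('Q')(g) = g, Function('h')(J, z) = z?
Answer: 14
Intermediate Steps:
Function('o')(m) = 14 (Function('o')(m) = Add(14, Mul(-7, Add(m, Mul(-1, m)))) = Add(14, Mul(-7, 0)) = Add(14, 0) = 14)
L = 0 (L = Mul(Mul(Mul(-2, 0), 12), -23) = Mul(Mul(0, 12), -23) = Mul(0, -23) = 0)
Add(L, Function('o')(Function('Q')(Function('h')(f, 3)))) = Add(0, 14) = 14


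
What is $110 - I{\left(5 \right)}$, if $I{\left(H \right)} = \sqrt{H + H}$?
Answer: $110 - \sqrt{10} \approx 106.84$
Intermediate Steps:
$I{\left(H \right)} = \sqrt{2} \sqrt{H}$ ($I{\left(H \right)} = \sqrt{2 H} = \sqrt{2} \sqrt{H}$)
$110 - I{\left(5 \right)} = 110 - \sqrt{2} \sqrt{5} = 110 - \sqrt{10}$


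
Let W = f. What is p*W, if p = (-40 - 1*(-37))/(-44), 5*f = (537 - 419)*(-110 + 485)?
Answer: 13275/22 ≈ 603.41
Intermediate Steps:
f = 8850 (f = ((537 - 419)*(-110 + 485))/5 = (118*375)/5 = (⅕)*44250 = 8850)
W = 8850
p = 3/44 (p = (-40 + 37)*(-1/44) = -3*(-1/44) = 3/44 ≈ 0.068182)
p*W = (3/44)*8850 = 13275/22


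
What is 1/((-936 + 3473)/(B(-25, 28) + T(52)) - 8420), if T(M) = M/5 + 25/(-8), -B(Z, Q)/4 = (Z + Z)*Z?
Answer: -199709/1681651260 ≈ -0.00011876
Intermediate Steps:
B(Z, Q) = -8*Z² (B(Z, Q) = -4*(Z + Z)*Z = -4*2*Z*Z = -8*Z²)
T(M) = -25/8 + M/5 (T(M) = M*(⅕) + 25*(-⅛) = M/5 - 25/8 = -25/8 + M/5)
1/((-936 + 3473)/(B(-25, 28) + T(52)) - 8420) = 1/((-936 + 3473)/(-8*(-25)² + (-25/8 + (⅕)*52)) - 8420) = 1/(2537/(-8*625 + (-25/8 + 52/5)) - 8420) = 1/(2537/(-5000 + 291/40) - 8420) = 1/(2537/(-199709/40) - 8420) = 1/(2537*(-40/199709) - 8420) = 1/(-101480/199709 - 8420) = 1/(-1681651260/199709) = -199709/1681651260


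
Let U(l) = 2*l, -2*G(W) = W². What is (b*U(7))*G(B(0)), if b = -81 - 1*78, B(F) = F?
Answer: 0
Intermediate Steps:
G(W) = -W²/2
b = -159 (b = -81 - 78 = -159)
(b*U(7))*G(B(0)) = (-318*7)*(-½*0²) = (-159*14)*(-½*0) = -2226*0 = 0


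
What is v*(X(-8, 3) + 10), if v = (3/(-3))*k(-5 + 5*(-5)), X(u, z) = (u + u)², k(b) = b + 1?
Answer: 7714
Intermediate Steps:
k(b) = 1 + b
X(u, z) = 4*u² (X(u, z) = (2*u)² = 4*u²)
v = 29 (v = (3/(-3))*(1 + (-5 + 5*(-5))) = (3*(-⅓))*(1 + (-5 - 25)) = -(1 - 30) = -1*(-29) = 29)
v*(X(-8, 3) + 10) = 29*(4*(-8)² + 10) = 29*(4*64 + 10) = 29*(256 + 10) = 29*266 = 7714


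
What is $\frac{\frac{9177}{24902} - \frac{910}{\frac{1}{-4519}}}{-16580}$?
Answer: $- \frac{102404254757}{412875160} \approx -248.03$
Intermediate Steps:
$\frac{\frac{9177}{24902} - \frac{910}{\frac{1}{-4519}}}{-16580} = \left(9177 \cdot \frac{1}{24902} - \frac{910}{- \frac{1}{4519}}\right) \left(- \frac{1}{16580}\right) = \left(\frac{9177}{24902} - -4112290\right) \left(- \frac{1}{16580}\right) = \left(\frac{9177}{24902} + 4112290\right) \left(- \frac{1}{16580}\right) = \frac{102404254757}{24902} \left(- \frac{1}{16580}\right) = - \frac{102404254757}{412875160}$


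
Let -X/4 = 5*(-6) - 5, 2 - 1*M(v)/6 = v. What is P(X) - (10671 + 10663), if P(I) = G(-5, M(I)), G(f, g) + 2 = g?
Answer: -22164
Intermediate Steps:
M(v) = 12 - 6*v
G(f, g) = -2 + g
X = 140 (X = -4*(5*(-6) - 5) = -4*(-30 - 5) = -4*(-35) = 140)
P(I) = 10 - 6*I (P(I) = -2 + (12 - 6*I) = 10 - 6*I)
P(X) - (10671 + 10663) = (10 - 6*140) - (10671 + 10663) = (10 - 840) - 1*21334 = -830 - 21334 = -22164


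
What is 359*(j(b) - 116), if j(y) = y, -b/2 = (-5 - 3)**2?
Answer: -87596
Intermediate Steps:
b = -128 (b = -2*(-5 - 3)**2 = -2*(-8)**2 = -2*64 = -128)
359*(j(b) - 116) = 359*(-128 - 116) = 359*(-244) = -87596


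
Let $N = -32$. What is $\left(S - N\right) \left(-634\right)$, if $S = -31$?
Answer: $-634$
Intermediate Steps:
$\left(S - N\right) \left(-634\right) = \left(-31 - -32\right) \left(-634\right) = \left(-31 + 32\right) \left(-634\right) = 1 \left(-634\right) = -634$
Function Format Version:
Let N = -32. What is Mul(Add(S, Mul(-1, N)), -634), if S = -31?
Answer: -634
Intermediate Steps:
Mul(Add(S, Mul(-1, N)), -634) = Mul(Add(-31, Mul(-1, -32)), -634) = Mul(Add(-31, 32), -634) = Mul(1, -634) = -634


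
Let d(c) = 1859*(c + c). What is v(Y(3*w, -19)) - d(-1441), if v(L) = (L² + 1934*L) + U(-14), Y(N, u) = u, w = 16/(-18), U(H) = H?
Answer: 5321239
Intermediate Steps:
w = -8/9 (w = 16*(-1/18) = -8/9 ≈ -0.88889)
d(c) = 3718*c (d(c) = 1859*(2*c) = 3718*c)
v(L) = -14 + L² + 1934*L (v(L) = (L² + 1934*L) - 14 = -14 + L² + 1934*L)
v(Y(3*w, -19)) - d(-1441) = (-14 + (-19)² + 1934*(-19)) - 3718*(-1441) = (-14 + 361 - 36746) - 1*(-5357638) = -36399 + 5357638 = 5321239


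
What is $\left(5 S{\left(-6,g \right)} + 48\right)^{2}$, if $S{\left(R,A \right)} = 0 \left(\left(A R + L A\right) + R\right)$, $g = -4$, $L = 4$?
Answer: $2304$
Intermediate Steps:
$S{\left(R,A \right)} = 0$ ($S{\left(R,A \right)} = 0 \left(\left(A R + 4 A\right) + R\right) = 0 \left(\left(4 A + A R\right) + R\right) = 0 \left(R + 4 A + A R\right) = 0$)
$\left(5 S{\left(-6,g \right)} + 48\right)^{2} = \left(5 \cdot 0 + 48\right)^{2} = \left(0 + 48\right)^{2} = 48^{2} = 2304$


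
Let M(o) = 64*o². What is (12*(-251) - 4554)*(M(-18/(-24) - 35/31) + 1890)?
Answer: -13808903316/961 ≈ -1.4369e+7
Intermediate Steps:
(12*(-251) - 4554)*(M(-18/(-24) - 35/31) + 1890) = (12*(-251) - 4554)*(64*(-18/(-24) - 35/31)² + 1890) = (-3012 - 4554)*(64*(-18*(-1/24) - 35*1/31)² + 1890) = -7566*(64*(¾ - 35/31)² + 1890) = -7566*(64*(-47/124)² + 1890) = -7566*(64*(2209/15376) + 1890) = -7566*(8836/961 + 1890) = -7566*1825126/961 = -13808903316/961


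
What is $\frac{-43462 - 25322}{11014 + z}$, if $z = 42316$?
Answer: $- \frac{34392}{26665} \approx -1.2898$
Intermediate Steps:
$\frac{-43462 - 25322}{11014 + z} = \frac{-43462 - 25322}{11014 + 42316} = - \frac{68784}{53330} = \left(-68784\right) \frac{1}{53330} = - \frac{34392}{26665}$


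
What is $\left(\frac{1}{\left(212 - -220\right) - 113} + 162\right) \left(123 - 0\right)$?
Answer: $\frac{6356517}{319} \approx 19926.0$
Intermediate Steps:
$\left(\frac{1}{\left(212 - -220\right) - 113} + 162\right) \left(123 - 0\right) = \left(\frac{1}{\left(212 + 220\right) - 113} + 162\right) \left(123 + 0\right) = \left(\frac{1}{432 - 113} + 162\right) 123 = \left(\frac{1}{319} + 162\right) 123 = \frac{51679}{319} \cdot 123 = \frac{6356517}{319}$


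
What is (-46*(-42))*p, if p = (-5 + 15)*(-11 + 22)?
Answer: 212520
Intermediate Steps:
p = 110 (p = 10*11 = 110)
(-46*(-42))*p = -46*(-42)*110 = 1932*110 = 212520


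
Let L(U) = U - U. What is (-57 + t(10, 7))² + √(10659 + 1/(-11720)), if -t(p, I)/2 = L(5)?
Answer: 3249 + √366025793470/5860 ≈ 3352.2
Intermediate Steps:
L(U) = 0
t(p, I) = 0 (t(p, I) = -2*0 = 0)
(-57 + t(10, 7))² + √(10659 + 1/(-11720)) = (-57 + 0)² + √(10659 + 1/(-11720)) = (-57)² + √(10659 - 1/11720) = 3249 + √(124923479/11720) = 3249 + √366025793470/5860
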